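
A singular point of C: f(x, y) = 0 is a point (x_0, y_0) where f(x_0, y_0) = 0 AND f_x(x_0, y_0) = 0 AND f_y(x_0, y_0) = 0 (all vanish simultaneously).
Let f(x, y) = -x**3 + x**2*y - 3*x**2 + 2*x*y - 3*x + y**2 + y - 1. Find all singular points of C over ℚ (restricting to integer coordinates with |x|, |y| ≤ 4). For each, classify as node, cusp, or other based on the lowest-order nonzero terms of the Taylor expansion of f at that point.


Singular points: {(-1, 0)}; classification: cusp.

Compute partial derivatives:
  f_x = -3*x**2 + 2*x*y - 6*x + 2*y - 3.
  f_y = x**2 + 2*x + 2*y + 1.
Scan x_0 ∈ {−4, ..., 4}. For each x_0, f_y(x_0, y) is a polynomial in y; find its integer roots y ∈ {−4, ..., 4}, then test f_x and f at those candidates.
  x = -4: f_y(-4, y) = 2*y + 9; no integer root y with |y| ≤ 4.
  x = -3: f_y(-3, y) = 2*y + 4; vanishes at y ∈ {-2}. (-3, -2): f_x = -4 ≠ 0.
  x = -2: f_y(-2, y) = 2*y + 1; no integer root y with |y| ≤ 4.
  x = -1: f_y(-1, y) = 2*y; vanishes at y ∈ {0}. (-1, 0): f_x = 0, f = 0 — SINGULAR.
  x = 0: f_y(0, y) = 2*y + 1; no integer root y with |y| ≤ 4.
  x = 1: f_y(1, y) = 2*y + 4; vanishes at y ∈ {-2}. (1, -2): f_x = -20 ≠ 0.
  x = 2: f_y(2, y) = 2*y + 9; no integer root y with |y| ≤ 4.
  x = 3: f_y(3, y) = 2*y + 16; no integer root y with |y| ≤ 4.
  x = 4: f_y(4, y) = 2*y + 25; no integer root y with |y| ≤ 4.
Only singular point on the grid: (-1, 0).
Classify: substitute x = -1 + u, y = 0 + v and expand: f = -u**3 + u**2*v + v**2.
No constant or linear terms (consistent with a singular point). Quadratic part: v**2. Cubic part: -u**3 + u**2*v.
The quadratic part v**2 is a perfect square, so there is a single (double) tangent line v = 0, i.e. y = 0. Restricting the cubic part to that line (v = 0) leaves -u**3 ≠ 0, so f is not divisible by v and the branch is v² ≈ u**3 to lowest order — this is a cusp.
Classification: cusp.


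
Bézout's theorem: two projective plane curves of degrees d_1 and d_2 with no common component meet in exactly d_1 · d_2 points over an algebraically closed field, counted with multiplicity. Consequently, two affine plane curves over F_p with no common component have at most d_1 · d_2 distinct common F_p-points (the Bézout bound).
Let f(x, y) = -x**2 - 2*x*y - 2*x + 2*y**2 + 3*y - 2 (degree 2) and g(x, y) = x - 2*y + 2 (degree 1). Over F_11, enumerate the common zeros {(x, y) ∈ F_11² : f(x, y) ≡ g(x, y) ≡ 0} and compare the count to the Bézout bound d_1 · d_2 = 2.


Common zeros: ∅; count = 0; Bézout bound = 2.

deg(f) = 2, deg(g) = 1, so Bézout bound = 2.
Scan x ∈ F_11. For each x, list the y ∈ F_11 with f(x, y) ≡ 0 and those with g(x, y) ≡ 0 (mod 11); the common zeros in that column are the intersection.
  x = 0: f ≡ 0 at y ∈ {6, 9}; g ≡ 0 at y ∈ {1}; common: ∅.
  x = 1: f ≡ 0 at y ∈ ∅; g ≡ 0 at y ∈ {7}; common: ∅.
  x = 2: f ≡ 0 at y ∈ {8, 9}; g ≡ 0 at y ∈ {2}; common: ∅.
  x = 3: f ≡ 0 at y ∈ ∅; g ≡ 0 at y ∈ {8}; common: ∅.
  x = 4: f ≡ 0 at y ∈ ∅; g ≡ 0 at y ∈ {3}; common: ∅.
  x = 5: f ≡ 0 at y ∈ {4, 5}; g ≡ 0 at y ∈ {9}; common: ∅.
  x = 6: f ≡ 0 at y ∈ ∅; g ≡ 0 at y ∈ {4}; common: ∅.
  x = 7: f ≡ 0 at y ∈ {4, 7}; g ≡ 0 at y ∈ {10}; common: ∅.
  x = 8: f ≡ 0 at y ∈ {6}; g ≡ 0 at y ∈ {5}; common: ∅.
  x = 9: f ≡ 0 at y ∈ ∅; g ≡ 0 at y ∈ {0}; common: ∅.
  x = 10: f ≡ 0 at y ∈ {7}; g ≡ 0 at y ∈ {6}; common: ∅.
Collecting: common zeros = ∅, so the count is 0.
Comparison with the Bézout bound: 0 ≤ 2 = deg(f)·deg(g), as expected for curves with no common component (the affine F_11-count falls short of the bound because intersections may lie at infinity, over extension fields, or carry multiplicity).


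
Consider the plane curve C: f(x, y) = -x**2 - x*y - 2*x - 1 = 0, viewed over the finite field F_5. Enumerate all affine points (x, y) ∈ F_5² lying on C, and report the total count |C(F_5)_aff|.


Affine F_5-points: {(1, 1), (2, 3), (3, 3), (4, 0)}; count = 4.

For each of the 25 pairs (x, y) ∈ F_5², evaluate f(x, y) mod 5. Record the zeros.
  x = 0: [0↦4, 1↦4, 2↦4, 3↦4, 4↦4]  zeros at y ∈ ∅
  x = 1: [0↦1, 1↦0, 2↦4, 3↦3, 4↦2]  zeros at y ∈ {1}
  x = 2: [0↦1, 1↦4, 2↦2, 3↦0, 4↦3]  zeros at y ∈ {3}
  x = 3: [0↦4, 1↦1, 2↦3, 3↦0, 4↦2]  zeros at y ∈ {3}
  x = 4: [0↦0, 1↦1, 2↦2, 3↦3, 4↦4]  zeros at y ∈ {0}
Collecting zeros: affine points = {(1, 1), (2, 3), (3, 3), (4, 0)}.
Total count |C(F_5)_aff| = 4.


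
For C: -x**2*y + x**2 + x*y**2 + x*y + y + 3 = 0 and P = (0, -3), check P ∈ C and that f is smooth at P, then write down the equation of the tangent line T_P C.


Tangent line at P: 6*x + y + 3 = 0.

Step 1: f(0, -3) = 0, so P lies on C.
Step 2: partial derivatives
  f_x(x, y) = -2*x*y + 2*x + y**2 + y, f_y(x, y) = -x**2 + 2*x*y + x + 1.
  f_x(P) = 6, f_y(P) = 1 (gradient nonzero, so P is smooth).
Step 3: tangent line at P: 6·(x − 0) + 1·(y − -3) = 0.
Expanding: 6*x + y + 3 = 0.


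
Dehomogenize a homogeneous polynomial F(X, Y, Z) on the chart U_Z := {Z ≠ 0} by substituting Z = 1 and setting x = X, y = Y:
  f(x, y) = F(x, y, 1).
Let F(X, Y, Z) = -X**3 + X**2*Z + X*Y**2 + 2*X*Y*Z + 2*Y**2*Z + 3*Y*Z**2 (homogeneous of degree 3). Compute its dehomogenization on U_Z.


f(x, y) = -x**3 + x**2 + x*y**2 + 2*x*y + 2*y**2 + 3*y

On U_Z we set Z = 1. Each monomial c·X^i·Y^j·Z^k in F becomes c·x^i·y^j·1^k = c·x^i·y^j.
Substituting Z = 1: F(X, Y, 1) = -x**3 + x**2 + x*y**2 + 2*x*y + 2*y**2 + 3*y.
Note: deg(f) ≤ deg(F) = 3; strict inequality happens when F is divisible by Z (lost terms).


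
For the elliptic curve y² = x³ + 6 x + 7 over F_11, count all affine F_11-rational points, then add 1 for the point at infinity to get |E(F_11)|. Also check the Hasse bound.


Affine points = {(1, 5), (1, 6), (2, 4), (2, 7), (9, 3), (9, 8), (10, 0)}; affine count = 7; |E(F_11)| = 8.

Discriminant check: Δ ∝ 4a³ + 27b² = 4·6³ + 27·7² = 4·216 + 27·49 ≡ 9 (mod 11). Nonzero ⇒ E is nonsingular.
For each x ∈ F_11, compute rhs = x³ + 6·x + 7 mod 11, then count y ∈ F_11 with y² ≡ rhs.
  x = 0: rhs = 7, matching y values: none (0 points).
  x = 1: rhs = 3, matching y values: 5, 6 (2 points).
  x = 2: rhs = 5, matching y values: 4, 7 (2 points).
  x = 3: rhs = 8, matching y values: none (0 points).
  x = 4: rhs = 7, matching y values: none (0 points).
  x = 5: rhs = 8, matching y values: none (0 points).
  x = 6: rhs = 6, matching y values: none (0 points).
  x = 7: rhs = 7, matching y values: none (0 points).
  x = 8: rhs = 6, matching y values: none (0 points).
  x = 9: rhs = 9, matching y values: 3, 8 (2 points).
  x = 10: rhs = 0, matching y values: 0 (1 points).
Total affine count: 7.
Full point count |E(F_11)| = 7 + 1 = 8.
Hasse bound: |8 − (11+1)| = |-4| = 4 ≤ 2√11 ≈ 6.6332 ✓.


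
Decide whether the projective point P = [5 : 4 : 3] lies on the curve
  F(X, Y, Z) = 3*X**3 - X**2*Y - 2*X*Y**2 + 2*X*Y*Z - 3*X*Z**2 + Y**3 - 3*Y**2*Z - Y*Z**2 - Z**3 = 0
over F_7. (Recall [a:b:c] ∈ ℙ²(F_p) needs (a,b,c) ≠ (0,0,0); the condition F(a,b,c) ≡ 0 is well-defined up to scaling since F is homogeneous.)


F(5,4,3) ≡ 6 (mod 7); P is NOT on the curve.

Evaluate F(5, 4, 3) term-by-term (mod 7).
  3*X**3 ↦ 3·125·1·1 = 375
  -X**2*Y ↦ -1·25·4·1 = -100
  -2*X*Y**2 ↦ -2·5·16·1 = -160
  2*X*Y*Z ↦ 2·5·4·3 = 120
  -3*X*Z**2 ↦ -3·5·1·9 = -135
  Y**3 ↦ 1·1·64·1 = 64
  -3*Y**2*Z ↦ -3·1·16·3 = -144
  -Y*Z**2 ↦ -1·1·4·9 = -36
  -Z**3 ↦ -1·1·1·27 = -27
Sum: F(5, 4, 3) = (375) + (-100) + (-160) + (120) + (-135) + (64) + (-144) + (-36) + (-27) = -43.
Reducing mod 7: -43 ≡ 6 (mod 7).
Since F(a, b, c) ≡ 6 ≠ 0 (mod 7), P does NOT lie on the curve.


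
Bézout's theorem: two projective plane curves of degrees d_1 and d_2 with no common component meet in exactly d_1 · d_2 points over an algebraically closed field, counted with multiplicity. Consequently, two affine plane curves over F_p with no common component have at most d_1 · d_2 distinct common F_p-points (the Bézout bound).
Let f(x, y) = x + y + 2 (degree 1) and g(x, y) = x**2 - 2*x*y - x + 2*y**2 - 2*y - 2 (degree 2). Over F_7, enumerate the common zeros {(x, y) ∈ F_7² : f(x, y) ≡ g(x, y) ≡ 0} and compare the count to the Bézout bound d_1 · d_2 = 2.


Common zeros: {(1, 4), (2, 3)}; count = 2; Bézout bound = 2.

deg(f) = 1, deg(g) = 2, so Bézout bound = 2.
Scan x ∈ F_7. For each x, list the y ∈ F_7 with f(x, y) ≡ 0 and those with g(x, y) ≡ 0 (mod 7); the common zeros in that column are the intersection.
  x = 0: f ≡ 0 at y ∈ {5}; g ≡ 0 at y ∈ ∅; common: ∅.
  x = 1: f ≡ 0 at y ∈ {4}; g ≡ 0 at y ∈ {4, 5}; common: {4}.
  x = 2: f ≡ 0 at y ∈ {3}; g ≡ 0 at y ∈ {0, 3}; common: {3}.
  x = 3: f ≡ 0 at y ∈ {2}; g ≡ 0 at y ∈ {5, 6}; common: ∅.
  x = 4: f ≡ 0 at y ∈ {1}; g ≡ 0 at y ∈ ∅; common: ∅.
  x = 5: f ≡ 0 at y ∈ {0}; g ≡ 0 at y ∈ {3}; common: ∅.
  x = 6: f ≡ 0 at y ∈ {6}; g ≡ 0 at y ∈ {0}; common: ∅.
Collecting: common zeros = {(1, 4), (2, 3)}, so the count is 2.
Comparison with the Bézout bound: 2 ≤ 2 = deg(f)·deg(g), as expected for curves with no common component (the bound is attained).


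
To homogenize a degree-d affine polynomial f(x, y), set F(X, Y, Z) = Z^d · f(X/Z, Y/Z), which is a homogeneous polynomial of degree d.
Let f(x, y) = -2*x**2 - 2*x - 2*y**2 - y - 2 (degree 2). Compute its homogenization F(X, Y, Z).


F(X, Y, Z) = -2*X**2 - 2*X*Z - 2*Y**2 - Y*Z - 2*Z**2

deg(f) = 2.
Substitute x = X/Z, y = Y/Z into f, then multiply by Z^2.
  monomial -2·x^2·y^0 ↦ -2·X^2·Y^0·Z^0.
  monomial -2·x^1·y^0 ↦ -2·X^1·Y^0·Z^1.
  monomial -2·x^0·y^2 ↦ -2·X^0·Y^2·Z^0.
  monomial -1·x^0·y^1 ↦ -1·X^0·Y^1·Z^1.
  monomial -2·x^0·y^0 ↦ -2·X^0·Y^0·Z^2.
Collecting: F(X, Y, Z) = -2*X**2 - 2*X*Z - 2*Y**2 - Y*Z - 2*Z**2.


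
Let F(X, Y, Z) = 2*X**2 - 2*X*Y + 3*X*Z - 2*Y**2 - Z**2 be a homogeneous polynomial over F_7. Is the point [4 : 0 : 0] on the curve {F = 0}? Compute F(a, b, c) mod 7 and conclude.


F(4,0,0) ≡ 4 (mod 7); P is NOT on the curve.

Evaluate F(4, 0, 0) term-by-term (mod 7).
  2*X**2 ↦ 2·16·1·1 = 32
  -2*X*Y ↦ -2·4·0·1 = 0
  3*X*Z ↦ 3·4·1·0 = 0
  -2*Y**2 ↦ -2·1·0·1 = 0
  -Z**2 ↦ -1·1·1·0 = 0
Sum: F(4, 0, 0) = (32) + (0) + (0) + (0) + (0) = 32.
Reducing mod 7: 32 ≡ 4 (mod 7).
Since F(a, b, c) ≡ 4 ≠ 0 (mod 7), P does NOT lie on the curve.


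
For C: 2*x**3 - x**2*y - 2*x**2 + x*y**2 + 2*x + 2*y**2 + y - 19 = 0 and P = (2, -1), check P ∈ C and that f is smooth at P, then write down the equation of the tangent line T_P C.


Tangent line at P: 23*x - 11*y - 57 = 0.

Step 1: f(2, -1) = 0, so P lies on C.
Step 2: partial derivatives
  f_x(x, y) = 6*x**2 - 2*x*y - 4*x + y**2 + 2, f_y(x, y) = -x**2 + 2*x*y + 4*y + 1.
  f_x(P) = 23, f_y(P) = -11 (gradient nonzero, so P is smooth).
Step 3: tangent line at P: 23·(x − 2) + -11·(y − -1) = 0.
Expanding: 23*x - 11*y - 57 = 0.


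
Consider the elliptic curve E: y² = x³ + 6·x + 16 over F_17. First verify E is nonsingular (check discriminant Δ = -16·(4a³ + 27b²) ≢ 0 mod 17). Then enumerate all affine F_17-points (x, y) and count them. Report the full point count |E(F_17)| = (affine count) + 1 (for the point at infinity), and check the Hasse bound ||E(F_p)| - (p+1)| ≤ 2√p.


Affine points = {(0, 4), (0, 13), (2, 6), (2, 11), (4, 6), (4, 11), (5, 1), (5, 16), (6, 8), (6, 9), (8, 7), (8, 10), (9, 0), (11, 6), (11, 11), (13, 8), (13, 9), (15, 8), (15, 9), (16, 3), (16, 14)}; affine count = 21; |E(F_17)| = 22.

Discriminant check: Δ ∝ 4a³ + 27b² = 4·6³ + 27·16² = 4·216 + 27·256 ≡ 7 (mod 17). Nonzero ⇒ E is nonsingular.
For each x ∈ F_17, compute rhs = x³ + 6·x + 16 mod 17, then count y ∈ F_17 with y² ≡ rhs.
  x = 0: rhs = 16, matching y values: 4, 13 (2 points).
  x = 1: rhs = 6, matching y values: none (0 points).
  x = 2: rhs = 2, matching y values: 6, 11 (2 points).
  x = 3: rhs = 10, matching y values: none (0 points).
  x = 4: rhs = 2, matching y values: 6, 11 (2 points).
  x = 5: rhs = 1, matching y values: 1, 16 (2 points).
  x = 6: rhs = 13, matching y values: 8, 9 (2 points).
  x = 7: rhs = 10, matching y values: none (0 points).
  x = 8: rhs = 15, matching y values: 7, 10 (2 points).
  x = 9: rhs = 0, matching y values: 0 (1 points).
  x = 10: rhs = 5, matching y values: none (0 points).
  x = 11: rhs = 2, matching y values: 6, 11 (2 points).
  x = 12: rhs = 14, matching y values: none (0 points).
  x = 13: rhs = 13, matching y values: 8, 9 (2 points).
  x = 14: rhs = 5, matching y values: none (0 points).
  x = 15: rhs = 13, matching y values: 8, 9 (2 points).
  x = 16: rhs = 9, matching y values: 3, 14 (2 points).
Total affine count: 21.
Full point count |E(F_17)| = 21 + 1 = 22.
Hasse bound: |22 − (17+1)| = |4| = 4 ≤ 2√17 ≈ 8.2462 ✓.


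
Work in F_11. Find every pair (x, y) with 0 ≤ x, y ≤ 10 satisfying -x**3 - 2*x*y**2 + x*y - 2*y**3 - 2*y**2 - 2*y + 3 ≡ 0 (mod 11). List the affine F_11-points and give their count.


Affine F_11-points: {(0, 4), (3, 1), (4, 4), (5, 3), (5, 6), (5, 7), (6, 8), (7, 4), (8, 7), (9, 0), (9, 5), (9, 7)}; count = 12.

For each of the 121 pairs (x, y) ∈ F_11², evaluate f(x, y) mod 11. Record the zeros.
  x = 0: [0↦3, 1↦8, 2↦8, 3↦2, 4↦0, 5↦1, 6↦4, 7↦8, 8↦1, 9↦4, 10↦5]  zeros at y ∈ {4}
  x = 1: [0↦2, 1↦6, 2↦1, 3↦8, 4↦4, 5↦10, 6↦3, 7↦4, 8↦1, 9↦4, 10↦1]  zeros at y ∈ ∅
  x = 2: [0↦6, 1↦9, 2↦10, 3↦8, 4↦2, 5↦2, 6↦7, 7↦5, 8↦6, 9↦9, 10↦2]  zeros at y ∈ ∅
  x = 3: [0↦9, 1↦0, 2↦7, 3↦7, 4↦10, 5↦4, 6↦10, 7↦5, 8↦10, 9↦2, 10↦2]  zeros at y ∈ {1}
  x = 4: [0↦5, 1↦6, 2↦8, 3↦10, 4↦0, 5↦10, 6↦6, 7↦9, 8↦7, 9↦10, 10↦6]  zeros at y ∈ {4}
  x = 5: [0↦10, 1↦10, 2↦7, 3↦0, 4↦10, 5↦3, 6↦0, 7↦0, 8↦2, 9↦5, 10↦8]  zeros at y ∈ {3, 6, 7}
  x = 6: [0↦7, 1↦6, 2↦9, 3↦4, 4↦1, 5↦10, 6↦8, 7↦5, 8↦0, 9↦3, 10↦2]  zeros at y ∈ {8}
  x = 7: [0↦1, 1↦10, 2↦8, 3↦5, 4↦0, 5↦3, 6↦2, 7↦7, 8↦6, 9↦9, 10↦4]  zeros at y ∈ {4}
  x = 8: [0↦8, 1↦5, 2↦9, 3↦8, 4↦1, 5↦9, 6↦9, 7↦0, 8↦3, 9↦6, 10↦8]  zeros at y ∈ {7}
  x = 9: [0↦0, 1↦7, 2↦6, 3↦7, 4↦9, 5↦0, 6↦1, 7↦0, 8↦7, 9↦10, 10↦8]  zeros at y ∈ {0, 5, 7}
  x = 10: [0↦4, 1↦10, 2↦4, 3↦7, 4↦7, 5↦3, 6↦5, 7↦1, 8↦1, 9↦4, 10↦9]  zeros at y ∈ ∅
Collecting zeros: affine points = {(0, 4), (3, 1), (4, 4), (5, 3), (5, 6), (5, 7), (6, 8), (7, 4), (8, 7), (9, 0), (9, 5), (9, 7)}.
Total count |C(F_11)_aff| = 12.


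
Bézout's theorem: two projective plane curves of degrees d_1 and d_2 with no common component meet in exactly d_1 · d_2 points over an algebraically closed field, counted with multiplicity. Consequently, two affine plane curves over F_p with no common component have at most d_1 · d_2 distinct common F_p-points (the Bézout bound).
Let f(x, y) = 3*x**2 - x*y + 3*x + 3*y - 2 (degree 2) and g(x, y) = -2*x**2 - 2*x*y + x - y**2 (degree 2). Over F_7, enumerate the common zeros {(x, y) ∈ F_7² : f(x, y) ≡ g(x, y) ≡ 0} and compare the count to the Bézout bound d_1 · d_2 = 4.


Common zeros: ∅; count = 0; Bézout bound = 4.

deg(f) = 2, deg(g) = 2, so Bézout bound = 4.
Scan x ∈ F_7. For each x, list the y ∈ F_7 with f(x, y) ≡ 0 and those with g(x, y) ≡ 0 (mod 7); the common zeros in that column are the intersection.
  x = 0: f ≡ 0 at y ∈ {3}; g ≡ 0 at y ∈ {0}; common: ∅.
  x = 1: f ≡ 0 at y ∈ {5}; g ≡ 0 at y ∈ {6}; common: ∅.
  x = 2: f ≡ 0 at y ∈ {5}; g ≡ 0 at y ∈ ∅; common: ∅.
  x = 3: f ≡ 0 at y ∈ ∅; g ≡ 0 at y ∈ {3, 5}; common: ∅.
  x = 4: f ≡ 0 at y ∈ {2}; g ≡ 0 at y ∈ {0, 6}; common: ∅.
  x = 5: f ≡ 0 at y ∈ {2}; g ≡ 0 at y ∈ {1, 3}; common: ∅.
  x = 6: f ≡ 0 at y ∈ {4}; g ≡ 0 at y ∈ ∅; common: ∅.
Collecting: common zeros = ∅, so the count is 0.
Comparison with the Bézout bound: 0 ≤ 4 = deg(f)·deg(g), as expected for curves with no common component (the affine F_7-count falls short of the bound because intersections may lie at infinity, over extension fields, or carry multiplicity).


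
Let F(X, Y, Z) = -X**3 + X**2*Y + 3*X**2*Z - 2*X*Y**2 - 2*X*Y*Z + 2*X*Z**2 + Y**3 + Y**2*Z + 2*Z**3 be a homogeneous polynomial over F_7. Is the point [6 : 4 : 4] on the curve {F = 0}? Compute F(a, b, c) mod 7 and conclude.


F(6,4,4) ≡ 4 (mod 7); P is NOT on the curve.

Evaluate F(6, 4, 4) term-by-term (mod 7).
  -X**3 ↦ -1·216·1·1 = -216
  X**2*Y ↦ 1·36·4·1 = 144
  3*X**2*Z ↦ 3·36·1·4 = 432
  -2*X*Y**2 ↦ -2·6·16·1 = -192
  -2*X*Y*Z ↦ -2·6·4·4 = -192
  2*X*Z**2 ↦ 2·6·1·16 = 192
  Y**3 ↦ 1·1·64·1 = 64
  Y**2*Z ↦ 1·1·16·4 = 64
  2*Z**3 ↦ 2·1·1·64 = 128
Sum: F(6, 4, 4) = (-216) + (144) + (432) + (-192) + (-192) + (192) + (64) + (64) + (128) = 424.
Reducing mod 7: 424 ≡ 4 (mod 7).
Since F(a, b, c) ≡ 4 ≠ 0 (mod 7), P does NOT lie on the curve.


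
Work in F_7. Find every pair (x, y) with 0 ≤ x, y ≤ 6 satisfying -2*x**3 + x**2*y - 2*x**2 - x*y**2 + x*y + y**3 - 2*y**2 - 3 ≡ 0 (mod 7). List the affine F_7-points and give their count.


Affine F_7-points: {(1, 0), (1, 1), (1, 2), (2, 5), (3, 2), (5, 4), (5, 5)}; count = 7.

For each of the 49 pairs (x, y) ∈ F_7², evaluate f(x, y) mod 7. Record the zeros.
  x = 0: [0↦4, 1↦3, 2↦4, 3↦6, 4↦1, 5↦2, 6↦1]  zeros at y ∈ ∅
  x = 1: [0↦0, 1↦0, 2↦0, 3↦6, 4↦3, 5↦4, 6↦1]  zeros at y ∈ {0, 1, 2}
  x = 2: [0↦1, 1↦4, 2↦5, 3↦3, 4↦4, 5↦0, 6↦4]  zeros at y ∈ {5}
  x = 3: [0↦2, 1↦3, 2↦0, 3↦6, 4↦6, 5↦6, 6↦5]  zeros at y ∈ {2}
  x = 4: [0↦5, 1↦6, 2↦1, 3↦3, 4↦4, 5↦3, 6↦6]  zeros at y ∈ ∅
  x = 5: [0↦5, 1↦1, 2↦3, 3↦3, 4↦0, 5↦0, 6↦2]  zeros at y ∈ {4, 5}
  x = 6: [0↦4, 1↦4, 2↦1, 3↦1, 4↦3, 5↦6, 6↦2]  zeros at y ∈ ∅
Collecting zeros: affine points = {(1, 0), (1, 1), (1, 2), (2, 5), (3, 2), (5, 4), (5, 5)}.
Total count |C(F_7)_aff| = 7.


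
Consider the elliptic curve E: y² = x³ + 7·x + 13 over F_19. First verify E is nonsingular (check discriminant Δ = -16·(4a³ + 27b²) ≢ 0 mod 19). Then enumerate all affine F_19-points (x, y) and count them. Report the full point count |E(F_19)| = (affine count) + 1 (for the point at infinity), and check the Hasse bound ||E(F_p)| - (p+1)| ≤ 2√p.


Affine points = {(2, 4), (2, 15), (3, 2), (3, 17), (6, 9), (6, 10), (7, 5), (7, 14), (8, 7), (8, 12), (9, 8), (9, 11), (10, 0), (12, 1), (12, 18), (14, 9), (14, 10), (15, 4), (15, 15), (18, 9), (18, 10)}; affine count = 21; |E(F_19)| = 22.

Discriminant check: Δ ∝ 4a³ + 27b² = 4·7³ + 27·13² = 4·343 + 27·169 ≡ 7 (mod 19). Nonzero ⇒ E is nonsingular.
For each x ∈ F_19, compute rhs = x³ + 7·x + 13 mod 19, then count y ∈ F_19 with y² ≡ rhs.
  x = 0: rhs = 13, matching y values: none (0 points).
  x = 1: rhs = 2, matching y values: none (0 points).
  x = 2: rhs = 16, matching y values: 4, 15 (2 points).
  x = 3: rhs = 4, matching y values: 2, 17 (2 points).
  x = 4: rhs = 10, matching y values: none (0 points).
  x = 5: rhs = 2, matching y values: none (0 points).
  x = 6: rhs = 5, matching y values: 9, 10 (2 points).
  x = 7: rhs = 6, matching y values: 5, 14 (2 points).
  x = 8: rhs = 11, matching y values: 7, 12 (2 points).
  x = 9: rhs = 7, matching y values: 8, 11 (2 points).
  x = 10: rhs = 0, matching y values: 0 (1 points).
  x = 11: rhs = 15, matching y values: none (0 points).
  x = 12: rhs = 1, matching y values: 1, 18 (2 points).
  x = 13: rhs = 2, matching y values: none (0 points).
  x = 14: rhs = 5, matching y values: 9, 10 (2 points).
  x = 15: rhs = 16, matching y values: 4, 15 (2 points).
  x = 16: rhs = 3, matching y values: none (0 points).
  x = 17: rhs = 10, matching y values: none (0 points).
  x = 18: rhs = 5, matching y values: 9, 10 (2 points).
Total affine count: 21.
Full point count |E(F_19)| = 21 + 1 = 22.
Hasse bound: |22 − (19+1)| = |2| = 2 ≤ 2√19 ≈ 8.7178 ✓.


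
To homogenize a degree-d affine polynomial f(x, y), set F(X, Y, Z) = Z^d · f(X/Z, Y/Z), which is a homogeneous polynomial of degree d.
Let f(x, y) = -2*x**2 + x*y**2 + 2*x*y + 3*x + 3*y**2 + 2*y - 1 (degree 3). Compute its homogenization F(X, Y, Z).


F(X, Y, Z) = -2*X**2*Z + X*Y**2 + 2*X*Y*Z + 3*X*Z**2 + 3*Y**2*Z + 2*Y*Z**2 - Z**3

deg(f) = 3.
Substitute x = X/Z, y = Y/Z into f, then multiply by Z^3.
  monomial -2·x^2·y^0 ↦ -2·X^2·Y^0·Z^1.
  monomial 1·x^1·y^2 ↦ 1·X^1·Y^2·Z^0.
  monomial 2·x^1·y^1 ↦ 2·X^1·Y^1·Z^1.
  monomial 3·x^1·y^0 ↦ 3·X^1·Y^0·Z^2.
  monomial 3·x^0·y^2 ↦ 3·X^0·Y^2·Z^1.
  monomial 2·x^0·y^1 ↦ 2·X^0·Y^1·Z^2.
  monomial -1·x^0·y^0 ↦ -1·X^0·Y^0·Z^3.
Collecting: F(X, Y, Z) = -2*X**2*Z + X*Y**2 + 2*X*Y*Z + 3*X*Z**2 + 3*Y**2*Z + 2*Y*Z**2 - Z**3.


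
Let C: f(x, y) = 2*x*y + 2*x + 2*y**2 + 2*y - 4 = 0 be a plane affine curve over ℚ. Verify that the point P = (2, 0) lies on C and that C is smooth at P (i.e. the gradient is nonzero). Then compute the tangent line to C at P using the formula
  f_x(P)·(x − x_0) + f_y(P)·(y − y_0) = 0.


Tangent line at P: 2*x + 6*y - 4 = 0.

Step 1: f(2, 0) = 0, so P lies on C.
Step 2: partial derivatives
  f_x(x, y) = 2*y + 2, f_y(x, y) = 2*x + 4*y + 2.
  f_x(P) = 2, f_y(P) = 6 (gradient nonzero, so P is smooth).
Step 3: tangent line at P: 2·(x − 2) + 6·(y − 0) = 0.
Expanding: 2*x + 6*y - 4 = 0.


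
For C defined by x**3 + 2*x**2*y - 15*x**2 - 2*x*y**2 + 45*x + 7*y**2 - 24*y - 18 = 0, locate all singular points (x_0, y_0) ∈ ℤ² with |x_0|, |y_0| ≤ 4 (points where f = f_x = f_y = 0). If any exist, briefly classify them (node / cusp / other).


Singular points: {(3, 3)}; classification: cusp.

Compute partial derivatives:
  f_x = 3*x**2 + 4*x*y - 30*x - 2*y**2 + 45.
  f_y = 2*x**2 - 4*x*y + 14*y - 24.
Scan x_0 ∈ {−4, ..., 4}. For each x_0, f_y(x_0, y) is a polynomial in y; find its integer roots y ∈ {−4, ..., 4}, then test f_x and f at those candidates.
  x = -4: f_y(-4, y) = 30*y + 8; no integer root y with |y| ≤ 4.
  x = -3: f_y(-3, y) = 26*y - 6; no integer root y with |y| ≤ 4.
  x = -2: f_y(-2, y) = 22*y - 16; no integer root y with |y| ≤ 4.
  x = -1: f_y(-1, y) = 18*y - 22; no integer root y with |y| ≤ 4.
  x = 0: f_y(0, y) = 14*y - 24; no integer root y with |y| ≤ 4.
  x = 1: f_y(1, y) = 10*y - 22; no integer root y with |y| ≤ 4.
  x = 2: f_y(2, y) = 6*y - 16; no integer root y with |y| ≤ 4.
  x = 3: f_y(3, y) = 2*y - 6; vanishes at y ∈ {3}. (3, 3): f_x = 0, f = 0 — SINGULAR.
  x = 4: f_y(4, y) = 8 - 2*y; vanishes at y ∈ {4}. (4, 4): f_x = 5 ≠ 0.
Only singular point on the grid: (3, 3).
Classify: substitute x = 3 + u, y = 3 + v and expand: f = u**3 + 2*u**2*v - 2*u*v**2 + v**2.
No constant or linear terms (consistent with a singular point). Quadratic part: v**2. Cubic part: u**3 + 2*u**2*v - 2*u*v**2.
The quadratic part v**2 is a perfect square, so there is a single (double) tangent line v = 0, i.e. y = 3. Restricting the cubic part to that line (v = 0) leaves u**3 ≠ 0, so f is not divisible by v and the branch is v² ≈ -u**3 to lowest order — this is a cusp.
Classification: cusp.


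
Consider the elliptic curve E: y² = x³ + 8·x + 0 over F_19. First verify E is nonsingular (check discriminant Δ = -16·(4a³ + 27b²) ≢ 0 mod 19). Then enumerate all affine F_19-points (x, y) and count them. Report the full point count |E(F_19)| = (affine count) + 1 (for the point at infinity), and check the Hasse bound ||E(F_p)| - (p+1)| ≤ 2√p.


Affine points = {(0, 0), (1, 3), (1, 16), (2, 9), (2, 10), (4, 1), (4, 18), (6, 6), (6, 13), (7, 0), (8, 5), (8, 14), (10, 4), (10, 15), (12, 0), (14, 5), (14, 14), (16, 5), (16, 14)}; affine count = 19; |E(F_19)| = 20.

Discriminant check: Δ ∝ 4a³ + 27b² = 4·8³ + 27·0² = 4·512 + 27·0 ≡ 15 (mod 19). Nonzero ⇒ E is nonsingular.
For each x ∈ F_19, compute rhs = x³ + 8·x + 0 mod 19, then count y ∈ F_19 with y² ≡ rhs.
  x = 0: rhs = 0, matching y values: 0 (1 points).
  x = 1: rhs = 9, matching y values: 3, 16 (2 points).
  x = 2: rhs = 5, matching y values: 9, 10 (2 points).
  x = 3: rhs = 13, matching y values: none (0 points).
  x = 4: rhs = 1, matching y values: 1, 18 (2 points).
  x = 5: rhs = 13, matching y values: none (0 points).
  x = 6: rhs = 17, matching y values: 6, 13 (2 points).
  x = 7: rhs = 0, matching y values: 0 (1 points).
  x = 8: rhs = 6, matching y values: 5, 14 (2 points).
  x = 9: rhs = 3, matching y values: none (0 points).
  x = 10: rhs = 16, matching y values: 4, 15 (2 points).
  x = 11: rhs = 13, matching y values: none (0 points).
  x = 12: rhs = 0, matching y values: 0 (1 points).
  x = 13: rhs = 2, matching y values: none (0 points).
  x = 14: rhs = 6, matching y values: 5, 14 (2 points).
  x = 15: rhs = 18, matching y values: none (0 points).
  x = 16: rhs = 6, matching y values: 5, 14 (2 points).
  x = 17: rhs = 14, matching y values: none (0 points).
  x = 18: rhs = 10, matching y values: none (0 points).
Total affine count: 19.
Full point count |E(F_19)| = 19 + 1 = 20.
Hasse bound: |20 − (19+1)| = |0| = 0 ≤ 2√19 ≈ 8.7178 ✓.


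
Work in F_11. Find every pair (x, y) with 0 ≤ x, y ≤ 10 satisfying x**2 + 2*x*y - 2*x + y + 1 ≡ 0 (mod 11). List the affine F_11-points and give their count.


Affine F_11-points: {(0, 10), (1, 0), (2, 2), (3, 1), (4, 10), (6, 4), (7, 2), (8, 1), (9, 3), (10, 4)}; count = 10.

For each of the 121 pairs (x, y) ∈ F_11², evaluate f(x, y) mod 11. Record the zeros.
  x = 0: [0↦1, 1↦2, 2↦3, 3↦4, 4↦5, 5↦6, 6↦7, 7↦8, 8↦9, 9↦10, 10↦0]  zeros at y ∈ {10}
  x = 1: [0↦0, 1↦3, 2↦6, 3↦9, 4↦1, 5↦4, 6↦7, 7↦10, 8↦2, 9↦5, 10↦8]  zeros at y ∈ {0}
  x = 2: [0↦1, 1↦6, 2↦0, 3↦5, 4↦10, 5↦4, 6↦9, 7↦3, 8↦8, 9↦2, 10↦7]  zeros at y ∈ {2}
  x = 3: [0↦4, 1↦0, 2↦7, 3↦3, 4↦10, 5↦6, 6↦2, 7↦9, 8↦5, 9↦1, 10↦8]  zeros at y ∈ {1}
  x = 4: [0↦9, 1↦7, 2↦5, 3↦3, 4↦1, 5↦10, 6↦8, 7↦6, 8↦4, 9↦2, 10↦0]  zeros at y ∈ {10}
  x = 5: [0↦5, 1↦5, 2↦5, 3↦5, 4↦5, 5↦5, 6↦5, 7↦5, 8↦5, 9↦5, 10↦5]  zeros at y ∈ ∅
  x = 6: [0↦3, 1↦5, 2↦7, 3↦9, 4↦0, 5↦2, 6↦4, 7↦6, 8↦8, 9↦10, 10↦1]  zeros at y ∈ {4}
  x = 7: [0↦3, 1↦7, 2↦0, 3↦4, 4↦8, 5↦1, 6↦5, 7↦9, 8↦2, 9↦6, 10↦10]  zeros at y ∈ {2}
  x = 8: [0↦5, 1↦0, 2↦6, 3↦1, 4↦7, 5↦2, 6↦8, 7↦3, 8↦9, 9↦4, 10↦10]  zeros at y ∈ {1}
  x = 9: [0↦9, 1↦6, 2↦3, 3↦0, 4↦8, 5↦5, 6↦2, 7↦10, 8↦7, 9↦4, 10↦1]  zeros at y ∈ {3}
  x = 10: [0↦4, 1↦3, 2↦2, 3↦1, 4↦0, 5↦10, 6↦9, 7↦8, 8↦7, 9↦6, 10↦5]  zeros at y ∈ {4}
Collecting zeros: affine points = {(0, 10), (1, 0), (2, 2), (3, 1), (4, 10), (6, 4), (7, 2), (8, 1), (9, 3), (10, 4)}.
Total count |C(F_11)_aff| = 10.


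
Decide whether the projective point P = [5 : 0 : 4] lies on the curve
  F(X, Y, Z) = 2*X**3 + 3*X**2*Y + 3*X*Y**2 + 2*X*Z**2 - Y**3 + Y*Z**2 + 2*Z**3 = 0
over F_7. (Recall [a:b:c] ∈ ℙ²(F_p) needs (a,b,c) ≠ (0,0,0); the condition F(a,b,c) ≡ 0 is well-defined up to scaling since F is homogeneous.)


F(5,0,4) ≡ 6 (mod 7); P is NOT on the curve.

Evaluate F(5, 0, 4) term-by-term (mod 7).
  2*X**3 ↦ 2·125·1·1 = 250
  3*X**2*Y ↦ 3·25·0·1 = 0
  3*X*Y**2 ↦ 3·5·0·1 = 0
  2*X*Z**2 ↦ 2·5·1·16 = 160
  -Y**3 ↦ -1·1·0·1 = 0
  Y*Z**2 ↦ 1·1·0·16 = 0
  2*Z**3 ↦ 2·1·1·64 = 128
Sum: F(5, 0, 4) = (250) + (0) + (0) + (160) + (0) + (0) + (128) = 538.
Reducing mod 7: 538 ≡ 6 (mod 7).
Since F(a, b, c) ≡ 6 ≠ 0 (mod 7), P does NOT lie on the curve.


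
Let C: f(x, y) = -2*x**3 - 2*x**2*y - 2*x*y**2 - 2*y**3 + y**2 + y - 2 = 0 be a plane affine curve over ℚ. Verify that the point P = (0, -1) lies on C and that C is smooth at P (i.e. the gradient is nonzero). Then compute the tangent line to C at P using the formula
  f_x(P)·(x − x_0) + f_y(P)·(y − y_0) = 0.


Tangent line at P: -2*x - 7*y - 7 = 0.

Step 1: f(0, -1) = 0, so P lies on C.
Step 2: partial derivatives
  f_x(x, y) = -6*x**2 - 4*x*y - 2*y**2, f_y(x, y) = -2*x**2 - 4*x*y - 6*y**2 + 2*y + 1.
  f_x(P) = -2, f_y(P) = -7 (gradient nonzero, so P is smooth).
Step 3: tangent line at P: -2·(x − 0) + -7·(y − -1) = 0.
Expanding: -2*x - 7*y - 7 = 0.


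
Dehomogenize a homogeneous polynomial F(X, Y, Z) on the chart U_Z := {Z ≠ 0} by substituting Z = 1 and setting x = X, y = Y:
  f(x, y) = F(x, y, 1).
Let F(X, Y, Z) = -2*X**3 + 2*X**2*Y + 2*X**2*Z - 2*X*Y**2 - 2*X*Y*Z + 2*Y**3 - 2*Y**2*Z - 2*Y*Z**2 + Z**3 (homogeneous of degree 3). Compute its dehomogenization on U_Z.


f(x, y) = -2*x**3 + 2*x**2*y + 2*x**2 - 2*x*y**2 - 2*x*y + 2*y**3 - 2*y**2 - 2*y + 1

On U_Z we set Z = 1. Each monomial c·X^i·Y^j·Z^k in F becomes c·x^i·y^j·1^k = c·x^i·y^j.
Substituting Z = 1: F(X, Y, 1) = -2*x**3 + 2*x**2*y + 2*x**2 - 2*x*y**2 - 2*x*y + 2*y**3 - 2*y**2 - 2*y + 1.
Note: deg(f) ≤ deg(F) = 3; strict inequality happens when F is divisible by Z (lost terms).


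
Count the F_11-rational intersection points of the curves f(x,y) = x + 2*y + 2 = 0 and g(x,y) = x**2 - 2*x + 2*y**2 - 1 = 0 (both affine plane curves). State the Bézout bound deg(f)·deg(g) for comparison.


Common zeros: {(5, 2), (6, 7)}; count = 2; Bézout bound = 2.

deg(f) = 1, deg(g) = 2, so Bézout bound = 2.
Scan x ∈ F_11. For each x, list the y ∈ F_11 with f(x, y) ≡ 0 and those with g(x, y) ≡ 0 (mod 11); the common zeros in that column are the intersection.
  x = 0: f ≡ 0 at y ∈ {10}; g ≡ 0 at y ∈ ∅; common: ∅.
  x = 1: f ≡ 0 at y ∈ {4}; g ≡ 0 at y ∈ {1, 10}; common: ∅.
  x = 2: f ≡ 0 at y ∈ {9}; g ≡ 0 at y ∈ ∅; common: ∅.
  x = 3: f ≡ 0 at y ∈ {3}; g ≡ 0 at y ∈ ∅; common: ∅.
  x = 4: f ≡ 0 at y ∈ {8}; g ≡ 0 at y ∈ ∅; common: ∅.
  x = 5: f ≡ 0 at y ∈ {2}; g ≡ 0 at y ∈ {2, 9}; common: {2}.
  x = 6: f ≡ 0 at y ∈ {7}; g ≡ 0 at y ∈ {4, 7}; common: {7}.
  x = 7: f ≡ 0 at y ∈ {1}; g ≡ 0 at y ∈ {4, 7}; common: ∅.
  x = 8: f ≡ 0 at y ∈ {6}; g ≡ 0 at y ∈ {2, 9}; common: ∅.
  x = 9: f ≡ 0 at y ∈ {0}; g ≡ 0 at y ∈ ∅; common: ∅.
  x = 10: f ≡ 0 at y ∈ {5}; g ≡ 0 at y ∈ ∅; common: ∅.
Collecting: common zeros = {(5, 2), (6, 7)}, so the count is 2.
Comparison with the Bézout bound: 2 ≤ 2 = deg(f)·deg(g), as expected for curves with no common component (the bound is attained).


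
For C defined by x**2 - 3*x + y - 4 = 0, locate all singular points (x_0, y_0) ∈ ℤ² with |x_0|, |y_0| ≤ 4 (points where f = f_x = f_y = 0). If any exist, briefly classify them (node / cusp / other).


No singular points in the scanned grid; C is smooth there.

Compute partial derivatives:
  f_x = 2*x - 3.
  f_y = 1.
f_y = 1 is a nonzero constant, so f_y never vanishes: no point (x, y) can satisfy f = f_x = f_y = 0. In particular no (x, y) ∈ {−4, ..., 4}² is singular; the curve is smooth.


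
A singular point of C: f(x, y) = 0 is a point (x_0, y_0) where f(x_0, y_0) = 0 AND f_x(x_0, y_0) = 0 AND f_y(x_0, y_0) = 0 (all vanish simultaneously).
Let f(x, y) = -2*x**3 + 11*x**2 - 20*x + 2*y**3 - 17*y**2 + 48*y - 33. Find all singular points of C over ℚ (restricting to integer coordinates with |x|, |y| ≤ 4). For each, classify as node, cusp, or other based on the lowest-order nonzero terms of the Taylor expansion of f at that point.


Singular points: {(2, 3)}; classification: node.

Compute partial derivatives:
  f_x = -6*x**2 + 22*x - 20.
  f_y = 6*y**2 - 34*y + 48.
Scan x_0 ∈ {−4, ..., 4}. For each x_0, f_y(x_0, y) is a polynomial in y; find its integer roots y ∈ {−4, ..., 4}, then test f_x and f at those candidates.
  x = -4: f_y(-4, y) = 6*y**2 - 34*y + 48; vanishes at y ∈ {3}. (-4, 3): f_x = -204 ≠ 0.
  x = -3: f_y(-3, y) = 6*y**2 - 34*y + 48; vanishes at y ∈ {3}. (-3, 3): f_x = -140 ≠ 0.
  x = -2: f_y(-2, y) = 6*y**2 - 34*y + 48; vanishes at y ∈ {3}. (-2, 3): f_x = -88 ≠ 0.
  x = -1: f_y(-1, y) = 6*y**2 - 34*y + 48; vanishes at y ∈ {3}. (-1, 3): f_x = -48 ≠ 0.
  x = 0: f_y(0, y) = 6*y**2 - 34*y + 48; vanishes at y ∈ {3}. (0, 3): f_x = -20 ≠ 0.
  x = 1: f_y(1, y) = 6*y**2 - 34*y + 48; vanishes at y ∈ {3}. (1, 3): f_x = -4 ≠ 0.
  x = 2: f_y(2, y) = 6*y**2 - 34*y + 48; vanishes at y ∈ {3}. (2, 3): f_x = 0, f = 0 — SINGULAR.
  x = 3: f_y(3, y) = 6*y**2 - 34*y + 48; vanishes at y ∈ {3}. (3, 3): f_x = -8 ≠ 0.
  x = 4: f_y(4, y) = 6*y**2 - 34*y + 48; vanishes at y ∈ {3}. (4, 3): f_x = -28 ≠ 0.
Only singular point on the grid: (2, 3).
Classify: substitute x = 2 + u, y = 3 + v and expand: f = -2*u**3 - u**2 + 2*v**3 + v**2.
No constant or linear terms (consistent with a singular point). Quadratic part: -u**2 + v**2. Cubic part: -2*u**3 + 2*v**3.
The quadratic part v**2 - u**2 = (v − u)(v + u) splits into two distinct linear factors, so there are two distinct tangent lines y − 3 = ±(x − 2) — this is a node (ordinary double point).
Classification: node.


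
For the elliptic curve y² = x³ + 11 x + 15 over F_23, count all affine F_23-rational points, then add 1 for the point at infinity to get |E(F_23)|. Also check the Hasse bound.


Affine points = {(1, 2), (1, 21), (3, 11), (3, 12), (4, 10), (4, 13), (11, 8), (11, 15), (12, 9), (12, 14), (13, 3), (13, 20), (15, 6), (15, 17), (16, 3), (16, 20), (17, 3), (17, 20), (20, 1), (20, 22), (21, 10), (21, 13), (22, 7), (22, 16)}; affine count = 24; |E(F_23)| = 25.

Discriminant check: Δ ∝ 4a³ + 27b² = 4·11³ + 27·15² = 4·1331 + 27·225 ≡ 14 (mod 23). Nonzero ⇒ E is nonsingular.
For each x ∈ F_23, compute rhs = x³ + 11·x + 15 mod 23, then count y ∈ F_23 with y² ≡ rhs.
  x = 0: rhs = 15, matching y values: none (0 points).
  x = 1: rhs = 4, matching y values: 2, 21 (2 points).
  x = 2: rhs = 22, matching y values: none (0 points).
  x = 3: rhs = 6, matching y values: 11, 12 (2 points).
  x = 4: rhs = 8, matching y values: 10, 13 (2 points).
  x = 5: rhs = 11, matching y values: none (0 points).
  x = 6: rhs = 21, matching y values: none (0 points).
  x = 7: rhs = 21, matching y values: none (0 points).
  x = 8: rhs = 17, matching y values: none (0 points).
  x = 9: rhs = 15, matching y values: none (0 points).
  x = 10: rhs = 21, matching y values: none (0 points).
  x = 11: rhs = 18, matching y values: 8, 15 (2 points).
  x = 12: rhs = 12, matching y values: 9, 14 (2 points).
  x = 13: rhs = 9, matching y values: 3, 20 (2 points).
  x = 14: rhs = 15, matching y values: none (0 points).
  x = 15: rhs = 13, matching y values: 6, 17 (2 points).
  x = 16: rhs = 9, matching y values: 3, 20 (2 points).
  x = 17: rhs = 9, matching y values: 3, 20 (2 points).
  x = 18: rhs = 19, matching y values: none (0 points).
  x = 19: rhs = 22, matching y values: none (0 points).
  x = 20: rhs = 1, matching y values: 1, 22 (2 points).
  x = 21: rhs = 8, matching y values: 10, 13 (2 points).
  x = 22: rhs = 3, matching y values: 7, 16 (2 points).
Total affine count: 24.
Full point count |E(F_23)| = 24 + 1 = 25.
Hasse bound: |25 − (23+1)| = |1| = 1 ≤ 2√23 ≈ 9.5917 ✓.


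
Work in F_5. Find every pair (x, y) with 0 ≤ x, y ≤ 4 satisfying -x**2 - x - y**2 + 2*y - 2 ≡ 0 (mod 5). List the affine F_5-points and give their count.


Affine F_5-points: {(0, 3), (0, 4), (4, 3), (4, 4)}; count = 4.

For each of the 25 pairs (x, y) ∈ F_5², evaluate f(x, y) mod 5. Record the zeros.
  x = 0: [0↦3, 1↦4, 2↦3, 3↦0, 4↦0]  zeros at y ∈ {3, 4}
  x = 1: [0↦1, 1↦2, 2↦1, 3↦3, 4↦3]  zeros at y ∈ ∅
  x = 2: [0↦2, 1↦3, 2↦2, 3↦4, 4↦4]  zeros at y ∈ ∅
  x = 3: [0↦1, 1↦2, 2↦1, 3↦3, 4↦3]  zeros at y ∈ ∅
  x = 4: [0↦3, 1↦4, 2↦3, 3↦0, 4↦0]  zeros at y ∈ {3, 4}
Collecting zeros: affine points = {(0, 3), (0, 4), (4, 3), (4, 4)}.
Total count |C(F_5)_aff| = 4.


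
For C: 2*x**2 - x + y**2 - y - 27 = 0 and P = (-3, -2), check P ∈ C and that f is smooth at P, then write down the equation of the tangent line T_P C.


Tangent line at P: -13*x - 5*y - 49 = 0.

Step 1: f(-3, -2) = 0, so P lies on C.
Step 2: partial derivatives
  f_x(x, y) = 4*x - 1, f_y(x, y) = 2*y - 1.
  f_x(P) = -13, f_y(P) = -5 (gradient nonzero, so P is smooth).
Step 3: tangent line at P: -13·(x − -3) + -5·(y − -2) = 0.
Expanding: -13*x - 5*y - 49 = 0.


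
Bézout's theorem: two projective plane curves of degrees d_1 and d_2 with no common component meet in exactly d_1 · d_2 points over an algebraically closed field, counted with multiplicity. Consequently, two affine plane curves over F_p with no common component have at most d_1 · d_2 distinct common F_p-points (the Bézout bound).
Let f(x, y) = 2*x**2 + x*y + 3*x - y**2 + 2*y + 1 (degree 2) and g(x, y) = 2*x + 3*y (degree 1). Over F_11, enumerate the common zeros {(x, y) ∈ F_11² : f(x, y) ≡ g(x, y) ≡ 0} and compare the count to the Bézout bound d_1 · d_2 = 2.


Common zeros: {(7, 10), (9, 5)}; count = 2; Bézout bound = 2.

deg(f) = 2, deg(g) = 1, so Bézout bound = 2.
Scan x ∈ F_11. For each x, list the y ∈ F_11 with f(x, y) ≡ 0 and those with g(x, y) ≡ 0 (mod 11); the common zeros in that column are the intersection.
  x = 0: f ≡ 0 at y ∈ ∅; g ≡ 0 at y ∈ {0}; common: ∅.
  x = 1: f ≡ 0 at y ∈ {7}; g ≡ 0 at y ∈ {3}; common: ∅.
  x = 2: f ≡ 0 at y ∈ ∅; g ≡ 0 at y ∈ {6}; common: ∅.
  x = 3: f ≡ 0 at y ∈ {6, 10}; g ≡ 0 at y ∈ {9}; common: ∅.
  x = 4: f ≡ 0 at y ∈ ∅; g ≡ 0 at y ∈ {1}; common: ∅.
  x = 5: f ≡ 0 at y ∈ {0, 7}; g ≡ 0 at y ∈ {4}; common: ∅.
  x = 6: f ≡ 0 at y ∈ ∅; g ≡ 0 at y ∈ {7}; common: ∅.
  x = 7: f ≡ 0 at y ∈ {10}; g ≡ 0 at y ∈ {10}; common: {10}.
  x = 8: f ≡ 0 at y ∈ ∅; g ≡ 0 at y ∈ {2}; common: ∅.
  x = 9: f ≡ 0 at y ∈ {5, 6}; g ≡ 0 at y ∈ {5}; common: {5}.
  x = 10: f ≡ 0 at y ∈ {0, 1}; g ≡ 0 at y ∈ {8}; common: ∅.
Collecting: common zeros = {(7, 10), (9, 5)}, so the count is 2.
Comparison with the Bézout bound: 2 ≤ 2 = deg(f)·deg(g), as expected for curves with no common component (the bound is attained).


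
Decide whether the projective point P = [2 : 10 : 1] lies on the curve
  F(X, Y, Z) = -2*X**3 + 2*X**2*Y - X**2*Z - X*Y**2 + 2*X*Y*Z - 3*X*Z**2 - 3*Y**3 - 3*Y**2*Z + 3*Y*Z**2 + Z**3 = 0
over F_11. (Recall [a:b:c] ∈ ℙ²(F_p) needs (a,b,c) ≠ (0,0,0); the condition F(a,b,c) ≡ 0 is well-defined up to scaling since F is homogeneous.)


F(2,10,1) ≡ 2 (mod 11); P is NOT on the curve.

Evaluate F(2, 10, 1) term-by-term (mod 11).
  -2*X**3 ↦ -2·8·1·1 = -16
  2*X**2*Y ↦ 2·4·10·1 = 80
  -X**2*Z ↦ -1·4·1·1 = -4
  -X*Y**2 ↦ -1·2·100·1 = -200
  2*X*Y*Z ↦ 2·2·10·1 = 40
  -3*X*Z**2 ↦ -3·2·1·1 = -6
  -3*Y**3 ↦ -3·1·1000·1 = -3000
  -3*Y**2*Z ↦ -3·1·100·1 = -300
  3*Y*Z**2 ↦ 3·1·10·1 = 30
  Z**3 ↦ 1·1·1·1 = 1
Sum: F(2, 10, 1) = (-16) + (80) + (-4) + (-200) + (40) + (-6) + (-3000) + (-300) + (30) + (1) = -3375.
Reducing mod 11: -3375 ≡ 2 (mod 11).
Since F(a, b, c) ≡ 2 ≠ 0 (mod 11), P does NOT lie on the curve.


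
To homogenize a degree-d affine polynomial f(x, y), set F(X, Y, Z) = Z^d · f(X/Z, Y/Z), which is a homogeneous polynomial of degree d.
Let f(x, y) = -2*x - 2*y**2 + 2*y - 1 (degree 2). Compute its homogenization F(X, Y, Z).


F(X, Y, Z) = -2*X*Z - 2*Y**2 + 2*Y*Z - Z**2

deg(f) = 2.
Substitute x = X/Z, y = Y/Z into f, then multiply by Z^2.
  monomial -2·x^1·y^0 ↦ -2·X^1·Y^0·Z^1.
  monomial -2·x^0·y^2 ↦ -2·X^0·Y^2·Z^0.
  monomial 2·x^0·y^1 ↦ 2·X^0·Y^1·Z^1.
  monomial -1·x^0·y^0 ↦ -1·X^0·Y^0·Z^2.
Collecting: F(X, Y, Z) = -2*X*Z - 2*Y**2 + 2*Y*Z - Z**2.


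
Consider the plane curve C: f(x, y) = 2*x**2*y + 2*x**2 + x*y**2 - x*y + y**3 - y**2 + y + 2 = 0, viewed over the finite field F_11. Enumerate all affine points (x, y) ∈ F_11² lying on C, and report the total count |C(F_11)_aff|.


Affine F_11-points: {(2, 7), (3, 5), (5, 3), (5, 7), (5, 8), (6, 10), (8, 3), (9, 8), (10, 5)}; count = 9.

For each of the 121 pairs (x, y) ∈ F_11², evaluate f(x, y) mod 11. Record the zeros.
  x = 0: [0↦2, 1↦3, 2↦8, 3↦1, 4↦10, 5↦8, 6↦1, 7↦6, 8↦7, 9↦10, 10↦10]  zeros at y ∈ ∅
  x = 1: [0↦4, 1↦7, 2↦5, 3↦4, 4↦10, 5↦7, 6↦1, 7↦9, 8↦4, 9↦3, 10↦1]  zeros at y ∈ ∅
  x = 2: [0↦10, 1↦8, 2↦3, 3↦1, 4↦8, 5↦8, 6↦7, 7↦0, 8↦4, 9↦3, 10↦3]  zeros at y ∈ {7}
  x = 3: [0↦9, 1↦6, 2↦2, 3↦3, 4↦4, 5↦0, 6↦8, 7↦1, 8↦7, 9↦10, 10↦5]  zeros at y ∈ {5}
  x = 4: [0↦1, 1↦1, 2↦2, 3↦10, 4↦9, 5↦5, 6↦4, 7↦1, 8↦2, 9↦2, 10↦7]  zeros at y ∈ ∅
  x = 5: [0↦8, 1↦4, 2↦3, 3↦0, 4↦1, 5↦1, 6↦6, 7↦0, 8↦0, 9↦1, 10↦9]  zeros at y ∈ {3, 7, 8}
  x = 6: [0↦8, 1↦4, 2↦5, 3↦6, 4↦2, 5↦10, 6↦3, 7↦9, 8↦1, 9↦7, 10↦0]  zeros at y ∈ {10}
  x = 7: [0↦1, 1↦1, 2↦8, 3↦6, 4↦1, 5↦10, 6↦6, 7↦6, 8↦5, 9↦9, 10↦2]  zeros at y ∈ ∅
  x = 8: [0↦9, 1↦6, 2↦1, 3↦0, 4↦9, 5↦1, 6↦4, 7↦2, 8↦1, 9↦7, 10↦4]  zeros at y ∈ {3}
  x = 9: [0↦10, 1↦8, 2↦6, 3↦10, 4↦4, 5↦5, 6↦8, 7↦8, 8↦0, 9↦1, 10↦6]  zeros at y ∈ {8}
  x = 10: [0↦4, 1↦7, 2↦1, 3↦3, 4↦8, 5↦0, 6↦7, 7↦2, 8↦2, 9↦2, 10↦8]  zeros at y ∈ {5}
Collecting zeros: affine points = {(2, 7), (3, 5), (5, 3), (5, 7), (5, 8), (6, 10), (8, 3), (9, 8), (10, 5)}.
Total count |C(F_11)_aff| = 9.
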